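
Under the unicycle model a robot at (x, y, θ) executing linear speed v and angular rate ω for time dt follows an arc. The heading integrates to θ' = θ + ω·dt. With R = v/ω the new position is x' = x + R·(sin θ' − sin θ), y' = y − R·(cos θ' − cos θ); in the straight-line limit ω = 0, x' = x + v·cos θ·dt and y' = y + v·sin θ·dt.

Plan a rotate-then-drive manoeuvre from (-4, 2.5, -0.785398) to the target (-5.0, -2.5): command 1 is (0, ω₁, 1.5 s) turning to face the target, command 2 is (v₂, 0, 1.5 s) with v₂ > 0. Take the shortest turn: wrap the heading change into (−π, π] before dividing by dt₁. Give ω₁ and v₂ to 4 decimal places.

heading to target = atan2(-2.5−2.5, -5−-4) = -1.7682
Δθ = wrap(-1.7682 − -0.7854) = -0.9828; ω₁ = Δθ/dt₁ = -0.6552
distance = √((-5−-4)² + (-2.5−2.5)²) = 5.0990; v₂ = distance/dt₂ = 3.3993

ω₁ = -0.6552, v₂ = 3.3993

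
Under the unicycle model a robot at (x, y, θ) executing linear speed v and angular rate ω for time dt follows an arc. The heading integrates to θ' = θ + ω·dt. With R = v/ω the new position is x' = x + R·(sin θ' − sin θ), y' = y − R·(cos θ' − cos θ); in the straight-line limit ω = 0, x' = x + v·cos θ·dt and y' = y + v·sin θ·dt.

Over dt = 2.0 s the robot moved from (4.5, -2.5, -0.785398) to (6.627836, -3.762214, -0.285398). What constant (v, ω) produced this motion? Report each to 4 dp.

v = 1.2500, ω = 0.2500

Δθ = -0.285398 − -0.785398 = 0.500000
ω = Δθ/dt = 0.500000/2.0 = 0.2500
R = Δx/(sin θ' − sin θ) = 5.0000
v = R·ω = 5.0000·0.2500 = 1.2500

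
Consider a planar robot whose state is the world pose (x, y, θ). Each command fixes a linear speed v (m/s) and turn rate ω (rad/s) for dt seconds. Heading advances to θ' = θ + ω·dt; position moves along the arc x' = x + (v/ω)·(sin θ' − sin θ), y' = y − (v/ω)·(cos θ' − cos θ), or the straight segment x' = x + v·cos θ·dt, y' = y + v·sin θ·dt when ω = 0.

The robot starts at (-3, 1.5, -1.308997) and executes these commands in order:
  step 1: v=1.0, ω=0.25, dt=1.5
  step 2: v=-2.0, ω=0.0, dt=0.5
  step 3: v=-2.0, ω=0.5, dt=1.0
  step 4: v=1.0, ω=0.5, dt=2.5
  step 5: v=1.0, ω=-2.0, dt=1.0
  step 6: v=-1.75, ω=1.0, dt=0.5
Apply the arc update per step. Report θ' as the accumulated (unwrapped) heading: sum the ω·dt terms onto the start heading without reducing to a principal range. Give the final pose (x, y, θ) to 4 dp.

(-1.8707, 3.1980, -0.6840)

step 1: θ'=-0.9340 (R=4.0000) → pose (-2.3523, 0.1568, -0.9340)
step 2: θ'=-0.9340 (straight) → pose (-2.9469, 0.9608, -0.9340)
step 3: θ'=-0.4340 (R=-4.0000) → pose (-4.4809, 2.2114, -0.4340)
step 4: θ'=0.8160 (R=2.0000) → pose (-2.1831, 2.6558, 0.8160)
step 5: θ'=-1.1840 (R=-0.5000) → pose (-1.3558, 2.5018, -1.1840)
step 6: θ'=-0.6840 (R=-1.7500) → pose (-1.8707, 3.1980, -0.6840)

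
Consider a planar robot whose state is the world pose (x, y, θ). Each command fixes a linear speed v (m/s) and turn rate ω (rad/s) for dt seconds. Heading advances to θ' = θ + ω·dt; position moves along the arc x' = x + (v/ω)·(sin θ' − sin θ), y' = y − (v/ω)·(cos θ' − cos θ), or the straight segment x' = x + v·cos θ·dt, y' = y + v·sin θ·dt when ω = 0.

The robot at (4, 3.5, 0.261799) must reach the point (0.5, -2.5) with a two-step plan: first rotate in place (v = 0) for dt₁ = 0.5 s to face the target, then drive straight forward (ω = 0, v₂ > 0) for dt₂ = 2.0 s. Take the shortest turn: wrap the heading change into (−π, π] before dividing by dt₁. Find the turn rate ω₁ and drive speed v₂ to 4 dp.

heading to target = atan2(-2.5−3.5, 0.5−4) = -2.0989
Δθ = wrap(-2.0989 − 0.2618) = -2.3607; ω₁ = Δθ/dt₁ = -4.7213
distance = √((0.5−4)² + (-2.5−3.5)²) = 6.9462; v₂ = distance/dt₂ = 3.4731

ω₁ = -4.7213, v₂ = 3.4731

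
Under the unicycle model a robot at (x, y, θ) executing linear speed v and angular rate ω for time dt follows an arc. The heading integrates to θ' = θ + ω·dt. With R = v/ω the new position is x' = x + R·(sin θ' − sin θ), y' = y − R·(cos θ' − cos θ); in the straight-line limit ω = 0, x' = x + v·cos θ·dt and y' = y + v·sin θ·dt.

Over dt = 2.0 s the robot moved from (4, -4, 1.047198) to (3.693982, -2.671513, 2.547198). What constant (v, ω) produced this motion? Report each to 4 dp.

Δθ = 2.547198 − 1.047198 = 1.500000
ω = Δθ/dt = 1.500000/2.0 = 0.7500
R = −Δy/(cos θ' − cos θ) = 1.0000
v = R·ω = 1.0000·0.7500 = 0.7500

v = 0.7500, ω = 0.7500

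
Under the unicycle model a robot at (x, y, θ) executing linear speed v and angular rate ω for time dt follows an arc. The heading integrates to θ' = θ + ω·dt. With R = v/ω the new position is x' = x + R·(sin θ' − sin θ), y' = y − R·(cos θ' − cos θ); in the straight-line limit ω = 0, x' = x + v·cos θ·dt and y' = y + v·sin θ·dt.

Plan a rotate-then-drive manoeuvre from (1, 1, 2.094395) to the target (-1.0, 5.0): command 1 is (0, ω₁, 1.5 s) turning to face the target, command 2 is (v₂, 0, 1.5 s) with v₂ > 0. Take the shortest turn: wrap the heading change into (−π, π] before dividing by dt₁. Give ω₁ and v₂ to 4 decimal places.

heading to target = atan2(5−1, -1−1) = 2.0344
Δθ = wrap(2.0344 − 2.0944) = -0.0600; ω₁ = Δθ/dt₁ = -0.0400
distance = √((-1−1)² + (5−1)²) = 4.4721; v₂ = distance/dt₂ = 2.9814

ω₁ = -0.0400, v₂ = 2.9814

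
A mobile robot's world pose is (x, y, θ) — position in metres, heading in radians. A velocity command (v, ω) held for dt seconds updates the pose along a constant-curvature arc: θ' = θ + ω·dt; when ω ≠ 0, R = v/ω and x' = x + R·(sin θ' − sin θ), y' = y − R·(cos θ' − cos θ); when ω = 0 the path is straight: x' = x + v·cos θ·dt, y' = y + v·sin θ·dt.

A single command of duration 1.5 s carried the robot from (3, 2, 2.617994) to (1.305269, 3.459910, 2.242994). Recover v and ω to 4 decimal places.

Δθ = 2.242994 − 2.617994 = -0.375000
ω = Δθ/dt = -0.375000/1.5 = -0.2500
R = Δx/(sin θ' − sin θ) = -6.0000
v = R·ω = -6.0000·-0.2500 = 1.5000

v = 1.5000, ω = -0.2500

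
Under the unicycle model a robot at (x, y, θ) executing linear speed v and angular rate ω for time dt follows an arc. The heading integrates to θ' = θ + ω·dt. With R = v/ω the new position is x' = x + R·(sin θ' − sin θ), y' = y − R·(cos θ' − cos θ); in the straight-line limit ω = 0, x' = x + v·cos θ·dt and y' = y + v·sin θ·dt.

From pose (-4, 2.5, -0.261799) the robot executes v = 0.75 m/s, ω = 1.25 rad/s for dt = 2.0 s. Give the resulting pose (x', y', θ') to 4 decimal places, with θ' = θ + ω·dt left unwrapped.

θ' = -0.2618 + 1.25·2.0 = 2.2382
R = v/ω = 0.75/1.25 = 0.6000
x' = -4 + 0.6000·(sin 2.2382 − sin -0.2618) = -3.3735
y' = 2.5 − 0.6000·(cos 2.2382 − cos -0.2618) = 3.4509

(-3.3735, 3.4509, 2.2382)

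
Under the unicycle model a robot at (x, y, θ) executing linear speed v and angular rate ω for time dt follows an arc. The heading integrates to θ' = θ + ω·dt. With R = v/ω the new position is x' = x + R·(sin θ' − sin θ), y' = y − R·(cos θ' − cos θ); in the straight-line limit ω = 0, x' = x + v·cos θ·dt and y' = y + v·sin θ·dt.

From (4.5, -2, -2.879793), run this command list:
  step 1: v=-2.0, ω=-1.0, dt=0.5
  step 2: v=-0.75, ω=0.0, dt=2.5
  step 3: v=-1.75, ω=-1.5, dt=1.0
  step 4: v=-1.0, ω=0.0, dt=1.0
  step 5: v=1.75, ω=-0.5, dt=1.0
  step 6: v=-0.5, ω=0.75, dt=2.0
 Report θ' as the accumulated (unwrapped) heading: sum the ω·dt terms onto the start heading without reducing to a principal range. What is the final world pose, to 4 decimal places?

(8.7971, -4.0675, -3.8798)

step 1: θ'=-3.3798 (R=2.0000) → pose (5.4895, -1.9883, -3.3798)
step 2: θ'=-3.3798 (straight) → pose (7.3116, -2.4307, -3.3798)
step 3: θ'=-4.8798 (R=1.1667) → pose (8.1867, -3.7589, -4.8798)
step 4: θ'=-4.8798 (straight) → pose (8.0201, -4.7449, -4.8798)
step 5: θ'=-5.3798 (R=-3.5000) → pose (8.7221, -3.1617, -5.3798)
step 6: θ'=-3.8798 (R=-0.6667) → pose (8.7971, -4.0675, -3.8798)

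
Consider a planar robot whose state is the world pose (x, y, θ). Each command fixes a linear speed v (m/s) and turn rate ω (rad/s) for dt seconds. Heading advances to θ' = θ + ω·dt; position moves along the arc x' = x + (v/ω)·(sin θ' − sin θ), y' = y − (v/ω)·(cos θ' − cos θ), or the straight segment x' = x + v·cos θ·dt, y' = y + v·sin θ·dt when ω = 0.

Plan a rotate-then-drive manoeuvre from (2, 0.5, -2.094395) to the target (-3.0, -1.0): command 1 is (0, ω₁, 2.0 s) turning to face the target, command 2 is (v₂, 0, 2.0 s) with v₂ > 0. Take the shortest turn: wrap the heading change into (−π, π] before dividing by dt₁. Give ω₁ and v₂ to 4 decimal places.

ω₁ = -0.3779, v₂ = 2.6101

heading to target = atan2(-1−0.5, -3−2) = -2.8501
Δθ = wrap(-2.8501 − -2.0944) = -0.7557; ω₁ = Δθ/dt₁ = -0.3779
distance = √((-3−2)² + (-1−0.5)²) = 5.2202; v₂ = distance/dt₂ = 2.6101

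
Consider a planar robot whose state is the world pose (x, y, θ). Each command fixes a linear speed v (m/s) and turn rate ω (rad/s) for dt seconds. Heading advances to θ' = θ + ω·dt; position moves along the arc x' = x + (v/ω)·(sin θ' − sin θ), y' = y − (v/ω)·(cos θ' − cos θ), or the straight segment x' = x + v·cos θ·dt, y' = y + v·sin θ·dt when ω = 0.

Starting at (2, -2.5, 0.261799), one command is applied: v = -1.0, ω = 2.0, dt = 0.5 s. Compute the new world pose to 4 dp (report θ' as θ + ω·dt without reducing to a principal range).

(1.6531, -2.8309, 1.2618)

θ' = 0.2618 + 2.0·0.5 = 1.2618
R = v/ω = -1.0/2.0 = -0.5000
x' = 2 + -0.5000·(sin 1.2618 − sin 0.2618) = 1.6531
y' = -2.5 − -0.5000·(cos 1.2618 − cos 0.2618) = -2.8309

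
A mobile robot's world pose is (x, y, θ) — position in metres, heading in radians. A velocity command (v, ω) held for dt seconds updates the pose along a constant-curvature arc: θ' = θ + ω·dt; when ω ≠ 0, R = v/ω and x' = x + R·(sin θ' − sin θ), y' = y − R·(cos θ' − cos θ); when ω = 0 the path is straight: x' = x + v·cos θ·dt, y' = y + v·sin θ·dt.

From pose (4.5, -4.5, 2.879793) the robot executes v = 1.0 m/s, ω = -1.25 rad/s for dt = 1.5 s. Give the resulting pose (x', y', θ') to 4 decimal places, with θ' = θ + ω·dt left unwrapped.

θ' = 2.8798 + -1.25·1.5 = 1.0048
R = v/ω = 1.0/-1.25 = -0.8000
x' = 4.5 + -0.8000·(sin 1.0048 − sin 2.8798) = 4.0318
y' = -4.5 − -0.8000·(cos 1.0048 − cos 2.8798) = -3.2982

(4.0318, -3.2982, 1.0048)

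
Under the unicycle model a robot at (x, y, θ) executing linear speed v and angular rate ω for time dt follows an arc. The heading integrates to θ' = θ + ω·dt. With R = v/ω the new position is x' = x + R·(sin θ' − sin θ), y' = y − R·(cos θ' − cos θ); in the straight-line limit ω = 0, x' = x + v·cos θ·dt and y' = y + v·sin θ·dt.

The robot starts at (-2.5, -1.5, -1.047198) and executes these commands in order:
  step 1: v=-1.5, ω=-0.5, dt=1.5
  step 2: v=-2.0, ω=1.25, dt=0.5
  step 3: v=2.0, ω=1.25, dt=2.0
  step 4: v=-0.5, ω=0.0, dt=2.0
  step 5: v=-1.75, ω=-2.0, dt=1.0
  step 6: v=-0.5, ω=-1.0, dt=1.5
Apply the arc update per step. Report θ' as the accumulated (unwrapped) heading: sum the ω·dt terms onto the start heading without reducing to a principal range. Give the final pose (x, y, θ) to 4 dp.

step 1: θ'=-1.7972 (R=3.0000) → pose (-2.8254, 0.6734, -1.7972)
step 2: θ'=-1.1722 (R=-1.6000) → pose (-2.9100, 1.6536, -1.1722)
step 3: θ'=1.3278 (R=1.6000) → pose (0.1176, 1.8896, 1.3278)
step 4: θ'=1.3278 (straight) → pose (-0.1230, 0.9190, 1.3278)
step 5: θ'=-0.6722 (R=0.8750) → pose (-1.5172, 0.4449, -0.6722)
step 6: θ'=-2.1722 (R=0.5000) → pose (-1.6181, 1.1190, -2.1722)

(-1.6181, 1.1190, -2.1722)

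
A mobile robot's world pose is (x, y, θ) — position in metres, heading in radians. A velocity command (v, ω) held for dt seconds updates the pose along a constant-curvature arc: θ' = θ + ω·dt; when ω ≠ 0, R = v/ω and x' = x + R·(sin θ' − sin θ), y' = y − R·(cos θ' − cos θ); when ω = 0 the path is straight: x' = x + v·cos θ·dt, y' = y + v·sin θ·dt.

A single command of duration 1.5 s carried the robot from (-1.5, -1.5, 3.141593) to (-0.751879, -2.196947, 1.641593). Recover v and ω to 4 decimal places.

v = -0.7500, ω = -1.0000

Δθ = 1.641593 − 3.141593 = -1.500000
ω = Δθ/dt = -1.500000/1.5 = -1.0000
R = Δx/(sin θ' − sin θ) = 0.7500
v = R·ω = 0.7500·-1.0000 = -0.7500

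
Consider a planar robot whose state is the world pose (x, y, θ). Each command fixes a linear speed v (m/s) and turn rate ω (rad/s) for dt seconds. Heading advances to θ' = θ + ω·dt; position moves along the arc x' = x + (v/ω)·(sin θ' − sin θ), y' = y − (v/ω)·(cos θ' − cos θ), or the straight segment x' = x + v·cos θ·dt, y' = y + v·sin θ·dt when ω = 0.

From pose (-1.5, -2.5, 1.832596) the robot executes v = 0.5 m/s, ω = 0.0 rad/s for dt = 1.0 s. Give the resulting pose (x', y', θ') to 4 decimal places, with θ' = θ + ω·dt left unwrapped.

(-1.6294, -2.0170, 1.8326)

θ' = 1.8326 + 0.0·1.0 = 1.8326
ω = 0 → straight: x' = -1.5 + 0.5·cos(1.8326)·1.0 = -1.6294
y' = -2.5 + 0.5·sin(1.8326)·1.0 = -2.0170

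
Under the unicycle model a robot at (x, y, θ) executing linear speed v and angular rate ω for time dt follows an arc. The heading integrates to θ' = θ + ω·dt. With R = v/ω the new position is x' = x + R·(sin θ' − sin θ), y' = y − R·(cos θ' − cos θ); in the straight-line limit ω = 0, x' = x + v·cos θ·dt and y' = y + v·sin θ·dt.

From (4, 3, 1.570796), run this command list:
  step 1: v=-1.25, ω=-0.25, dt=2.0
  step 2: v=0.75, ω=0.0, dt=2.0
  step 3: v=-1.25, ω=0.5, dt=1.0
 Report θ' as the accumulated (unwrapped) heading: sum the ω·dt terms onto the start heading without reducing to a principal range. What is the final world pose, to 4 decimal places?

(3.8010, 0.7207, 1.5708)

step 1: θ'=1.0708 (R=5.0000) → pose (3.3879, 0.6029, 1.0708)
step 2: θ'=1.0708 (straight) → pose (4.1071, 1.9192, 1.0708)
step 3: θ'=1.5708 (R=-2.5000) → pose (3.8010, 0.7207, 1.5708)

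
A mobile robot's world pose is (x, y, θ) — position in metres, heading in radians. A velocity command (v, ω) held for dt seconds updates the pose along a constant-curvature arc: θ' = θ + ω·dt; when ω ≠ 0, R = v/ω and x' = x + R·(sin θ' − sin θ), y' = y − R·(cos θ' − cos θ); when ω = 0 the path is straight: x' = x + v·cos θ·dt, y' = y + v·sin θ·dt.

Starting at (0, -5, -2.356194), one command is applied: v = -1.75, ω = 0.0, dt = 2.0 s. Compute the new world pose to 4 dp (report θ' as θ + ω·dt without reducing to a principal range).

θ' = -2.3562 + 0.0·2.0 = -2.3562
ω = 0 → straight: x' = 0 + -1.75·cos(-2.3562)·2.0 = 2.4749
y' = -5 + -1.75·sin(-2.3562)·2.0 = -2.5251

(2.4749, -2.5251, -2.3562)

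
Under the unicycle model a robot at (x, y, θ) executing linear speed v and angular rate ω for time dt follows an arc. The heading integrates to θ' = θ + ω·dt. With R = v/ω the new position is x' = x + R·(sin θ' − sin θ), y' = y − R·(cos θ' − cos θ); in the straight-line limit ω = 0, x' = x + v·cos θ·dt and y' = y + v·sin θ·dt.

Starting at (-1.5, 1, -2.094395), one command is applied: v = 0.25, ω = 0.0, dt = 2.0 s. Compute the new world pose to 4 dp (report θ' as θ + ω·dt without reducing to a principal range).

θ' = -2.0944 + 0.0·2.0 = -2.0944
ω = 0 → straight: x' = -1.5 + 0.25·cos(-2.0944)·2.0 = -1.7500
y' = 1 + 0.25·sin(-2.0944)·2.0 = 0.5670

(-1.7500, 0.5670, -2.0944)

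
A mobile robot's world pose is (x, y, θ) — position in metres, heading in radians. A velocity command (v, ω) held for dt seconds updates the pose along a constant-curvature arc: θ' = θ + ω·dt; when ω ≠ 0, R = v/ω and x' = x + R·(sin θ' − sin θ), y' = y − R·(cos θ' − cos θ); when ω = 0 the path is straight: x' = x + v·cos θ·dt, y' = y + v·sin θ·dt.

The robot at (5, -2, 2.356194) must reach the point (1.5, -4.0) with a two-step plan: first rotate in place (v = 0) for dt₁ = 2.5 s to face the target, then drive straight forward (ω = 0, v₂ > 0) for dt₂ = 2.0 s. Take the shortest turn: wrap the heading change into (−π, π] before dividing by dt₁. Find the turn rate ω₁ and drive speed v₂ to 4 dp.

heading to target = atan2(-4−-2, 1.5−5) = -2.6224
Δθ = wrap(-2.6224 − 2.3562) = 1.3045; ω₁ = Δθ/dt₁ = 0.5218
distance = √((1.5−5)² + (-4−-2)²) = 4.0311; v₂ = distance/dt₂ = 2.0156

ω₁ = 0.5218, v₂ = 2.0156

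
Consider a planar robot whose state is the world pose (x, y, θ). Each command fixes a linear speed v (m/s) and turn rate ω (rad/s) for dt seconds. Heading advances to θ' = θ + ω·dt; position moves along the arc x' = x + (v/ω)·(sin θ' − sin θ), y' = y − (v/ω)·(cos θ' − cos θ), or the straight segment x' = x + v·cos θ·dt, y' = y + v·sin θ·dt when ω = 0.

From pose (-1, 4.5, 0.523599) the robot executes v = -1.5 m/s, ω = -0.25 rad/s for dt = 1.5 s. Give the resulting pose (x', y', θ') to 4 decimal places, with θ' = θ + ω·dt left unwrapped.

(-3.1117, 3.7623, 0.1486)

θ' = 0.5236 + -0.25·1.5 = 0.1486
R = v/ω = -1.5/-0.25 = 6.0000
x' = -1 + 6.0000·(sin 0.1486 − sin 0.5236) = -3.1117
y' = 4.5 − 6.0000·(cos 0.1486 − cos 0.5236) = 3.7623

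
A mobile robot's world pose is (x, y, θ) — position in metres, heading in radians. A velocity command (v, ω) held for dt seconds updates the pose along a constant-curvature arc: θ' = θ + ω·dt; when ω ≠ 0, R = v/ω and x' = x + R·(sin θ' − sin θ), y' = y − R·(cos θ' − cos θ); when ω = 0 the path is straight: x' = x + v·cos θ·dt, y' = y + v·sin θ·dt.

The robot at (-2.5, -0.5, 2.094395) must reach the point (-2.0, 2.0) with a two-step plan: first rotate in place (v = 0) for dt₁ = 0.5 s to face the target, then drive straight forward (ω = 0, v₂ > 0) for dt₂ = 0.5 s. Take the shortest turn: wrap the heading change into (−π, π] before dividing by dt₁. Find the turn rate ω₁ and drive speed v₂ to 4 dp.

heading to target = atan2(2−-0.5, -2−-2.5) = 1.3734
Δθ = wrap(1.3734 − 2.0944) = -0.7210; ω₁ = Δθ/dt₁ = -1.4420
distance = √((-2−-2.5)² + (2−-0.5)²) = 2.5495; v₂ = distance/dt₂ = 5.0990

ω₁ = -1.4420, v₂ = 5.0990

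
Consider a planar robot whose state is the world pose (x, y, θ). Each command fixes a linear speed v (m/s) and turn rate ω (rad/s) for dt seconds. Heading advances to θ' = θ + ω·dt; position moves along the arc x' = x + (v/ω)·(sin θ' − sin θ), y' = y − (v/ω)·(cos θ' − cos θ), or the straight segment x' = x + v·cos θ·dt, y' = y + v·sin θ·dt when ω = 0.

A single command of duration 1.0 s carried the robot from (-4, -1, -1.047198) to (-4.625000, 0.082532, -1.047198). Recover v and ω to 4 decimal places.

v = -1.2500, ω = 0.0000

Δθ = -1.047198 − -1.047198 = 0.000000
ω = Δθ/dt = 0.000000/1.0 = 0.0000
ω = 0 → v = (Δx·cos θ + Δy·sin θ)/dt = -1.2500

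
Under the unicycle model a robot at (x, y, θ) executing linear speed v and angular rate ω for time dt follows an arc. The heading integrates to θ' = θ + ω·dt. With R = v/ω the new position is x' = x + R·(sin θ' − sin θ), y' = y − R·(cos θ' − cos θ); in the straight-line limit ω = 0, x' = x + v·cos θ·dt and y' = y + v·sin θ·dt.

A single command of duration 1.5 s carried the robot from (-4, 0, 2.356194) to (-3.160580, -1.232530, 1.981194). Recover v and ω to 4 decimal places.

Δθ = 1.981194 − 2.356194 = -0.375000
ω = Δθ/dt = -0.375000/1.5 = -0.2500
R = −Δy/(cos θ' − cos θ) = 4.0000
v = R·ω = 4.0000·-0.2500 = -1.0000

v = -1.0000, ω = -0.2500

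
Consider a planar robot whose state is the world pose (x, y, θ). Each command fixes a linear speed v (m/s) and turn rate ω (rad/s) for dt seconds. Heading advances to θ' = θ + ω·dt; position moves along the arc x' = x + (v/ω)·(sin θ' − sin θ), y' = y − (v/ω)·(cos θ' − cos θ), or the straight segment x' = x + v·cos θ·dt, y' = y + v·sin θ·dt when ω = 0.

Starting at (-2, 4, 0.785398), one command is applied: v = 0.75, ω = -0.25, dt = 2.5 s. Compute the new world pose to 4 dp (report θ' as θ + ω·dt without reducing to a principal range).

θ' = 0.7854 + -0.25·2.5 = 0.1604
R = v/ω = 0.75/-0.25 = -3.0000
x' = -2 + -3.0000·(sin 0.1604 − sin 0.7854) = -0.3578
y' = 4 − -3.0000·(cos 0.1604 − cos 0.7854) = 4.8402

(-0.3578, 4.8402, 0.1604)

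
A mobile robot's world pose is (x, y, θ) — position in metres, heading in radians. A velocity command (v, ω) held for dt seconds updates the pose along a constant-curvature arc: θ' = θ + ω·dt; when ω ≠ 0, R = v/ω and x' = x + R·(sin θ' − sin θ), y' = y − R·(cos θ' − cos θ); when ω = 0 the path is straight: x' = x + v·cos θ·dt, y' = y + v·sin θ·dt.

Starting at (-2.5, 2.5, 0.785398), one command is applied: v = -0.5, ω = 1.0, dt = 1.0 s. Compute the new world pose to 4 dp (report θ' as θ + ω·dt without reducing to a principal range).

θ' = 0.7854 + 1.0·1.0 = 1.7854
R = v/ω = -0.5/1.0 = -0.5000
x' = -2.5 + -0.5000·(sin 1.7854 − sin 0.7854) = -2.6350
y' = 2.5 − -0.5000·(cos 1.7854 − cos 0.7854) = 2.0400

(-2.6350, 2.0400, 1.7854)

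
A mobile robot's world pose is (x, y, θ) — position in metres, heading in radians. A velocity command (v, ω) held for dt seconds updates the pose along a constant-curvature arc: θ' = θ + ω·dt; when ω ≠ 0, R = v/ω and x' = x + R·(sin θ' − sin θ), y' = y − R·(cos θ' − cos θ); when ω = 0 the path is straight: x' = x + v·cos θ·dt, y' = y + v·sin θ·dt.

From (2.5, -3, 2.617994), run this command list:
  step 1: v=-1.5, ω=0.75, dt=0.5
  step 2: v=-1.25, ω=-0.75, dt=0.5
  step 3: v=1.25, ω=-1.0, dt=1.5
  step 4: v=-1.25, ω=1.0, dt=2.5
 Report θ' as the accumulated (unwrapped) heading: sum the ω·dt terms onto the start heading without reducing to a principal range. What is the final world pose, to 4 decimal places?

step 1: θ'=2.9930 (R=-2.0000) → pose (3.2039, -3.2459, 2.9930)
step 2: θ'=2.6180 (R=1.6667) → pose (3.7905, -3.4508, 2.6180)
step 3: θ'=1.1180 (R=-1.2500) → pose (3.2914, -1.8214, 1.1180)
step 4: θ'=3.6180 (R=-1.2500) → pose (4.9887, -3.4791, 3.6180)

(4.9887, -3.4791, 3.6180)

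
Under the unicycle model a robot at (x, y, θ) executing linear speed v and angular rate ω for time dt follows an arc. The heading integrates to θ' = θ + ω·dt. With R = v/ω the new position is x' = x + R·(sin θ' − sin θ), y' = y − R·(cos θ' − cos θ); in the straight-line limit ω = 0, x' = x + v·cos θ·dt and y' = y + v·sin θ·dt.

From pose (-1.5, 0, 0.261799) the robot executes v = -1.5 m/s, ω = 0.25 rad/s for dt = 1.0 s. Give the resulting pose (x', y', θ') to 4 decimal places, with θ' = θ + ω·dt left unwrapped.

(-2.8856, -0.5644, 0.5118)

θ' = 0.2618 + 0.25·1.0 = 0.5118
R = v/ω = -1.5/0.25 = -6.0000
x' = -1.5 + -6.0000·(sin 0.5118 − sin 0.2618) = -2.8856
y' = 0 − -6.0000·(cos 0.5118 − cos 0.2618) = -0.5644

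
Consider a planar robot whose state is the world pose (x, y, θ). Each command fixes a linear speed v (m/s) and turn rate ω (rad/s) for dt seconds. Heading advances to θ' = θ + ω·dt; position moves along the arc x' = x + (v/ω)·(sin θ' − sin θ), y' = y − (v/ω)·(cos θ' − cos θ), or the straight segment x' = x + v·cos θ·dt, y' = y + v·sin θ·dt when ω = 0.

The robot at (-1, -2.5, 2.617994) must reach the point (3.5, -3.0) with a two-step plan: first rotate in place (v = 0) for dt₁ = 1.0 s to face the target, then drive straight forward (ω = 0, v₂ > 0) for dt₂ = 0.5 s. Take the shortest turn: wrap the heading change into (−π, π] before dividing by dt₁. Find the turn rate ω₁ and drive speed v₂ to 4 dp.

heading to target = atan2(-3−-2.5, 3.5−-1) = -0.1107
Δθ = wrap(-0.1107 − 2.6180) = -2.7287; ω₁ = Δθ/dt₁ = -2.7287
distance = √((3.5−-1)² + (-3−-2.5)²) = 4.5277; v₂ = distance/dt₂ = 9.0554

ω₁ = -2.7287, v₂ = 9.0554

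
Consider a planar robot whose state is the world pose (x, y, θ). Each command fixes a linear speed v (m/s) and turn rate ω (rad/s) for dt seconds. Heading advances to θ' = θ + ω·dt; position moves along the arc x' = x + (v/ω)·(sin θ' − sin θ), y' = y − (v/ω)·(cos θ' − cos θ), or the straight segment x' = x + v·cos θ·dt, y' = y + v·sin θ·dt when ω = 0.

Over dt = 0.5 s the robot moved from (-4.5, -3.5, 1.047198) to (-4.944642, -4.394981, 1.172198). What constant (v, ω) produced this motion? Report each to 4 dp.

v = -2.0000, ω = 0.2500

Δθ = 1.172198 − 1.047198 = 0.125000
ω = Δθ/dt = 0.125000/0.5 = 0.2500
R = −Δy/(cos θ' − cos θ) = -8.0000
v = R·ω = -8.0000·0.2500 = -2.0000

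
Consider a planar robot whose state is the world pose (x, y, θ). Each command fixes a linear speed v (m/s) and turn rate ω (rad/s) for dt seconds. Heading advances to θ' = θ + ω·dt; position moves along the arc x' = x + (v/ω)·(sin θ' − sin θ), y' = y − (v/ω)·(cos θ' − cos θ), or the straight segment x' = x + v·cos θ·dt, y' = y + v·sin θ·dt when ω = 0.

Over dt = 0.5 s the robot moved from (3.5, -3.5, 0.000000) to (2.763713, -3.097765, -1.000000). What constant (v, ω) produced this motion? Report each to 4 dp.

v = -1.7500, ω = -2.0000

Δθ = -1.000000 − 0.000000 = -1.000000
ω = Δθ/dt = -1.000000/0.5 = -2.0000
R = Δx/(sin θ' − sin θ) = 0.8750
v = R·ω = 0.8750·-2.0000 = -1.7500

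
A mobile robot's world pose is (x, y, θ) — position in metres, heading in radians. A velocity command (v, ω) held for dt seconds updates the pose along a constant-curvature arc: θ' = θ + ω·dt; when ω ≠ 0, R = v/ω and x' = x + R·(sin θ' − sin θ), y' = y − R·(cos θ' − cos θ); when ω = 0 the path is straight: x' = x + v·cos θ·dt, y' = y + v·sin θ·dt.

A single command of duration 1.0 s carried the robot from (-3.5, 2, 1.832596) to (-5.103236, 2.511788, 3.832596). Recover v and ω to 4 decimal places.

Δθ = 3.832596 − 1.832596 = 2.000000
ω = Δθ/dt = 2.000000/1.0 = 2.0000
R = Δx/(sin θ' − sin θ) = 1.0000
v = R·ω = 1.0000·2.0000 = 2.0000

v = 2.0000, ω = 2.0000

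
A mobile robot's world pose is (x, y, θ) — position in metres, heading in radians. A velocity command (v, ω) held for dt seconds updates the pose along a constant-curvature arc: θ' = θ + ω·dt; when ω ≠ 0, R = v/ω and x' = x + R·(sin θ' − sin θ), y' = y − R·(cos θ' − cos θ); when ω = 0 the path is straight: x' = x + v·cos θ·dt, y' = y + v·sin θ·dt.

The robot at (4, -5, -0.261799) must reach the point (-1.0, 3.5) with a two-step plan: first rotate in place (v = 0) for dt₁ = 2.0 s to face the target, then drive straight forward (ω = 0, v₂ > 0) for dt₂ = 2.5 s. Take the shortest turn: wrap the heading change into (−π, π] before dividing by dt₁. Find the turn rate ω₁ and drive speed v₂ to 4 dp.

heading to target = atan2(3.5−-5, -1−4) = 2.1025
Δθ = wrap(2.1025 − -0.2618) = 2.3643; ω₁ = Δθ/dt₁ = 1.1822
distance = √((-1−4)² + (3.5−-5)²) = 9.8615; v₂ = distance/dt₂ = 3.9446

ω₁ = 1.1822, v₂ = 3.9446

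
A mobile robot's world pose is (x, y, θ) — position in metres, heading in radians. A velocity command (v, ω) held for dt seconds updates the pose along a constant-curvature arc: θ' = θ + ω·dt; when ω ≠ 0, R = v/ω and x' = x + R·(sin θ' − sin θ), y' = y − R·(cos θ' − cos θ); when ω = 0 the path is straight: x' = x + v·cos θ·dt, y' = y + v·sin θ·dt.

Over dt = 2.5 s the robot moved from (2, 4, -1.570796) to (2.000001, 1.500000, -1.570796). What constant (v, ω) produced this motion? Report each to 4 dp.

Δθ = -1.570796 − -1.570796 = 0.000000
ω = Δθ/dt = 0.000000/2.5 = 0.0000
ω = 0 → v = (Δx·cos θ + Δy·sin θ)/dt = 1.0000

v = 1.0000, ω = 0.0000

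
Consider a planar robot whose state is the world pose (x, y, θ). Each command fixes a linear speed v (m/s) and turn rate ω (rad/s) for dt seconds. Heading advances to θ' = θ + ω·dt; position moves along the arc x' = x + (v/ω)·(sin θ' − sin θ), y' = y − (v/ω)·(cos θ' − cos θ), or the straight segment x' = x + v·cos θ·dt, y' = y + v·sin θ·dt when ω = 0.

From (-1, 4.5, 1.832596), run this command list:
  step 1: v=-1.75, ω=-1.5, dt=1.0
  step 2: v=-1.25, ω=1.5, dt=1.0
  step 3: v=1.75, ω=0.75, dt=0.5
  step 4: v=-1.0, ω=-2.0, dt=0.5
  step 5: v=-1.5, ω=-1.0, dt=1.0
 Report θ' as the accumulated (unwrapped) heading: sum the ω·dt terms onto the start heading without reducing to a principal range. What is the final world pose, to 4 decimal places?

step 1: θ'=0.3326 (R=1.1667) → pose (-1.7460, 3.0953, 0.3326)
step 2: θ'=1.8326 (R=-0.8333) → pose (-2.2789, 2.0920, 1.8326)
step 3: θ'=2.2076 (R=2.3333) → pose (-2.6567, 2.8755, 2.2076)
step 4: θ'=1.2076 (R=0.5000) → pose (-2.5913, 2.4006, 1.2076)
step 5: θ'=0.2076 (R=1.5000) → pose (-3.6843, 1.4657, 0.2076)

(-3.6843, 1.4657, 0.2076)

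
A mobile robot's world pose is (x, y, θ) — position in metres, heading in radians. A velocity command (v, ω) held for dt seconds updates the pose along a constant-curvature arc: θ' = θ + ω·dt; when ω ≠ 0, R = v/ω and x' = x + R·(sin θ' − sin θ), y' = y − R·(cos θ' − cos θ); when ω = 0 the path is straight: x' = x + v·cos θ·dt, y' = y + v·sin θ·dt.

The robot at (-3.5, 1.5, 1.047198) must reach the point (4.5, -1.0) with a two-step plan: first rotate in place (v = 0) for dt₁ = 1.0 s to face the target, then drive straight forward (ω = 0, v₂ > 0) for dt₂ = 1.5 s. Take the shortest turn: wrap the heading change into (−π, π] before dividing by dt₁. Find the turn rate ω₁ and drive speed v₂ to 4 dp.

heading to target = atan2(-1−1.5, 4.5−-3.5) = -0.3029
Δθ = wrap(-0.3029 − 1.0472) = -1.3501; ω₁ = Δθ/dt₁ = -1.3501
distance = √((4.5−-3.5)² + (-1−1.5)²) = 8.3815; v₂ = distance/dt₂ = 5.5877

ω₁ = -1.3501, v₂ = 5.5877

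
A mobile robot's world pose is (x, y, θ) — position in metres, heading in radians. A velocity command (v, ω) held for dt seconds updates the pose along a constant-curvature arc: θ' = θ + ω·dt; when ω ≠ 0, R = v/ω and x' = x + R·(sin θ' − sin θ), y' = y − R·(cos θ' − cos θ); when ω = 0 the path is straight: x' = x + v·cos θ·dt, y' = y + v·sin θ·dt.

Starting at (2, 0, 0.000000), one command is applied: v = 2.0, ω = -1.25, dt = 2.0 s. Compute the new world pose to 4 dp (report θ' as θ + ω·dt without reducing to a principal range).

(2.9576, -2.8818, -2.5000)

θ' = 0.0000 + -1.25·2.0 = -2.5000
R = v/ω = 2.0/-1.25 = -1.6000
x' = 2 + -1.6000·(sin -2.5000 − sin 0.0000) = 2.9576
y' = 0 − -1.6000·(cos -2.5000 − cos 0.0000) = -2.8818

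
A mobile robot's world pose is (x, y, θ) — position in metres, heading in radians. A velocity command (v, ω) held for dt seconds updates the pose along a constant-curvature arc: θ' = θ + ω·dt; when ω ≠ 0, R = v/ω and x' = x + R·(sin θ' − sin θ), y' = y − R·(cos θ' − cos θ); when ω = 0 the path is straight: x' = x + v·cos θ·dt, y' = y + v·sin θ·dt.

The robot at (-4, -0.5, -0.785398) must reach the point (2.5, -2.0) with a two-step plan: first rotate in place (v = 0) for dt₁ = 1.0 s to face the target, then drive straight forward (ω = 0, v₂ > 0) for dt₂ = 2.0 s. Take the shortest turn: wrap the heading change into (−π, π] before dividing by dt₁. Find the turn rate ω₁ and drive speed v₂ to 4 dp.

heading to target = atan2(-2−-0.5, 2.5−-4) = -0.2268
Δθ = wrap(-0.2268 − -0.7854) = 0.5586; ω₁ = Δθ/dt₁ = 0.5586
distance = √((2.5−-4)² + (-2−-0.5)²) = 6.6708; v₂ = distance/dt₂ = 3.3354

ω₁ = 0.5586, v₂ = 3.3354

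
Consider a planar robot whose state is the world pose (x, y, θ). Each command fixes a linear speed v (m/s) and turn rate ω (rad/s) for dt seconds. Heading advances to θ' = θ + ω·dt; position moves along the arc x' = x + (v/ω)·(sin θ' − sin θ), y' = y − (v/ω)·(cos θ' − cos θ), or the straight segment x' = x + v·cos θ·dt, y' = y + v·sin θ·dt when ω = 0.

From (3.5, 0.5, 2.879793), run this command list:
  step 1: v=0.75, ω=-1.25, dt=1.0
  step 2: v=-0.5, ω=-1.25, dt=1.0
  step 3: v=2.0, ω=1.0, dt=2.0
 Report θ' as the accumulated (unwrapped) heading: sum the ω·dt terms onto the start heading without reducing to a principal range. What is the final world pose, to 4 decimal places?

step 1: θ'=1.6298 (R=-0.6000) → pose (3.0563, 1.0442, 1.6298)
step 2: θ'=0.3798 (R=0.4000) → pose (2.8053, 0.6491, 0.3798)
step 3: θ'=2.3798 (R=2.0000) → pose (3.4443, 3.9538, 2.3798)

(3.4443, 3.9538, 2.3798)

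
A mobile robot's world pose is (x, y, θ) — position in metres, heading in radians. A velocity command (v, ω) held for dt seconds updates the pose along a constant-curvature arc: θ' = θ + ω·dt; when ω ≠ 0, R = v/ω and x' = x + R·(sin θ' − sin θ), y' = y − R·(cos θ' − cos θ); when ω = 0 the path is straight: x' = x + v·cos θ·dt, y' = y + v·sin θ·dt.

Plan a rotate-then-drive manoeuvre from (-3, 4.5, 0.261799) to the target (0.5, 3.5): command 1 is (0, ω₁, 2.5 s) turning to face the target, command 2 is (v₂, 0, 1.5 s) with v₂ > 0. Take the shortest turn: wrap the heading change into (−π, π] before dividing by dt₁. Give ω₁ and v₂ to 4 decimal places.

heading to target = atan2(3.5−4.5, 0.5−-3) = -0.2783
Δθ = wrap(-0.2783 − 0.2618) = -0.5401; ω₁ = Δθ/dt₁ = -0.2160
distance = √((0.5−-3)² + (3.5−4.5)²) = 3.6401; v₂ = distance/dt₂ = 2.4267

ω₁ = -0.2160, v₂ = 2.4267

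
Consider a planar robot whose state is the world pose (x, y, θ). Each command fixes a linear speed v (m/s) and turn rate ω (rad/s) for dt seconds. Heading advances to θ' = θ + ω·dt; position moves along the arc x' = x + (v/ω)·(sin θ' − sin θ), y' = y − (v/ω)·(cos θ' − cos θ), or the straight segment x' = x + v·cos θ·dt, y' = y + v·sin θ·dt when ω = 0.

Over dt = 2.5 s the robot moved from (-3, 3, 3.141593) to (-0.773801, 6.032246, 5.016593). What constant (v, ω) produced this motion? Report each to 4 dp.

v = -1.7500, ω = 0.7500

Δθ = 5.016593 − 3.141593 = 1.875000
ω = Δθ/dt = 1.875000/2.5 = 0.7500
R = −Δy/(cos θ' − cos θ) = -2.3333
v = R·ω = -2.3333·0.7500 = -1.7500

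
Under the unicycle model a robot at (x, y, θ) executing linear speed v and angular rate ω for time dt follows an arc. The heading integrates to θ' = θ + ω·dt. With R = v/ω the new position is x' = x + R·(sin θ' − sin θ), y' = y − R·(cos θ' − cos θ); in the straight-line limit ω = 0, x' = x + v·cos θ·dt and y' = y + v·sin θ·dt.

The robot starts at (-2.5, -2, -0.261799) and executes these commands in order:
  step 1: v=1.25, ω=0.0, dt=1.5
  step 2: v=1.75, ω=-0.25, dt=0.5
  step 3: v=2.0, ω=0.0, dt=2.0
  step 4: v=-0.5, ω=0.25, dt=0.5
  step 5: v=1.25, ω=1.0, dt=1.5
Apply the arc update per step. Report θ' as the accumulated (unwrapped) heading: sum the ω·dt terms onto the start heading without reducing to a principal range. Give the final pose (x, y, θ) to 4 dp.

step 1: θ'=-0.2618 (straight) → pose (-0.6889, -2.4853, -0.2618)
step 2: θ'=-0.3868 (R=-7.0000) → pose (0.1400, -2.7639, -0.3868)
step 3: θ'=-0.3868 (straight) → pose (3.8444, -4.2728, -0.3868)
step 4: θ'=-0.2618 (R=-2.0000) → pose (3.6076, -4.1932, -0.2618)
step 5: θ'=1.2382 (R=1.2500) → pose (5.1127, -3.3939, 1.2382)

(5.1127, -3.3939, 1.2382)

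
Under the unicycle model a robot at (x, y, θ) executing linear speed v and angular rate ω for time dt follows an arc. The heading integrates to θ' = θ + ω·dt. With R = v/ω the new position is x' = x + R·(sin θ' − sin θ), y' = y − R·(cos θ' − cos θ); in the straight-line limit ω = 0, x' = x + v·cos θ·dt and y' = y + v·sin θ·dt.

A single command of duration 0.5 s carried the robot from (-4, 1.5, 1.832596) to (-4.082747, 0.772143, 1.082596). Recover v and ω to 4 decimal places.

Δθ = 1.082596 − 1.832596 = -0.750000
ω = Δθ/dt = -0.750000/0.5 = -1.5000
R = −Δy/(cos θ' − cos θ) = 1.0000
v = R·ω = 1.0000·-1.5000 = -1.5000

v = -1.5000, ω = -1.5000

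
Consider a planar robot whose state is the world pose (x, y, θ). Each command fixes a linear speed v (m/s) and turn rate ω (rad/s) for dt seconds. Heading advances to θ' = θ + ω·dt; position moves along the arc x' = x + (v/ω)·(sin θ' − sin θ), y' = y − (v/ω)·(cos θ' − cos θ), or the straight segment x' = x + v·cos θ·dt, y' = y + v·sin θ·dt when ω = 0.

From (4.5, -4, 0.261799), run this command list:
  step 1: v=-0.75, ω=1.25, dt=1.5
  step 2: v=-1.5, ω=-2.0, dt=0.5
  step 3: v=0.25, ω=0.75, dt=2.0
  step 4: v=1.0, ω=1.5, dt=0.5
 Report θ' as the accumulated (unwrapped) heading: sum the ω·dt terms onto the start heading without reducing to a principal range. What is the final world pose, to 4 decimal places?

(3.5708, -5.1238, 3.3868)

step 1: θ'=2.1368 (R=-0.6000) → pose (4.1489, -4.9013, 2.1368)
step 2: θ'=1.1368 (R=0.7500) → pose (4.1963, -5.6189, 1.1368)
step 3: θ'=2.6368 (R=0.3333) → pose (4.0551, -5.1870, 2.6368)
step 4: θ'=3.3868 (R=0.6667) → pose (3.5708, -5.1238, 3.3868)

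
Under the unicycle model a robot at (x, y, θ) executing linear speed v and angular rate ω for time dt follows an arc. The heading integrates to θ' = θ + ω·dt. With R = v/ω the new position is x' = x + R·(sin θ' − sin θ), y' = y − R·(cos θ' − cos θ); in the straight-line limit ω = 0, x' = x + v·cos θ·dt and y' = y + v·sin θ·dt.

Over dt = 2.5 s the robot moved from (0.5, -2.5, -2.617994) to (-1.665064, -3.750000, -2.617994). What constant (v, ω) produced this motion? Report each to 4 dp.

v = 1.0000, ω = 0.0000

Δθ = -2.617994 − -2.617994 = 0.000000
ω = Δθ/dt = 0.000000/2.5 = 0.0000
ω = 0 → v = (Δx·cos θ + Δy·sin θ)/dt = 1.0000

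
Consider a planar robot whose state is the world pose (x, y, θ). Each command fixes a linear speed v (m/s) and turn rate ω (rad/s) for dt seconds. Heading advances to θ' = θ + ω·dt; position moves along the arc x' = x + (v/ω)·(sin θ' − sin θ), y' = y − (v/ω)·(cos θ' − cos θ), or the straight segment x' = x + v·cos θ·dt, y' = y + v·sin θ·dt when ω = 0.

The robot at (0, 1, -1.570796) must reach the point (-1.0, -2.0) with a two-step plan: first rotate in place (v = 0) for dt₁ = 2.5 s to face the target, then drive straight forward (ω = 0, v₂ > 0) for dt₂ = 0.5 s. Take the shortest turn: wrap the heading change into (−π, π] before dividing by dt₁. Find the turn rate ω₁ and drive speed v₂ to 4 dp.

ω₁ = -0.1287, v₂ = 6.3246

heading to target = atan2(-2−1, -1−0) = -1.8925
Δθ = wrap(-1.8925 − -1.5708) = -0.3218; ω₁ = Δθ/dt₁ = -0.1287
distance = √((-1−0)² + (-2−1)²) = 3.1623; v₂ = distance/dt₂ = 6.3246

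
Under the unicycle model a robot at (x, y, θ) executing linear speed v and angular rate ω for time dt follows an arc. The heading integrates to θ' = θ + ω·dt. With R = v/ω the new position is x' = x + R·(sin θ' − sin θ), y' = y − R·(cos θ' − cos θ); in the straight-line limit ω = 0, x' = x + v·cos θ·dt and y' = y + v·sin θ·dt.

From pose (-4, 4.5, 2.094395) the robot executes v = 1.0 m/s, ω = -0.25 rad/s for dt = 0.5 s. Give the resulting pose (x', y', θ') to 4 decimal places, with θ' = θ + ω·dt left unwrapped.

(-4.2223, 4.9475, 1.9694)

θ' = 2.0944 + -0.25·0.5 = 1.9694
R = v/ω = 1.0/-0.25 = -4.0000
x' = -4 + -4.0000·(sin 1.9694 − sin 2.0944) = -4.2223
y' = 4.5 − -4.0000·(cos 1.9694 − cos 2.0944) = 4.9475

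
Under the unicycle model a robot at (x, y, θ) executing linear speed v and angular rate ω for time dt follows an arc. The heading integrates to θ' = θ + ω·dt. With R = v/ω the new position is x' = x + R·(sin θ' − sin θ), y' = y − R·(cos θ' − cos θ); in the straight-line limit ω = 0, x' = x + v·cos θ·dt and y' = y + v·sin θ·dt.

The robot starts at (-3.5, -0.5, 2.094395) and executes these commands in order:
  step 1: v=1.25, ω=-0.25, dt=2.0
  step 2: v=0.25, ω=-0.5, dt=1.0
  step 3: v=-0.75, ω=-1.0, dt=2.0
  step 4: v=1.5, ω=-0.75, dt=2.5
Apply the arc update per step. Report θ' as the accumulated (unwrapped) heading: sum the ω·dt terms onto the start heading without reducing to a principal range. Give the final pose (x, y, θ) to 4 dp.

(-6.2367, -1.1014, -2.7806)

step 1: θ'=1.5944 (R=-5.0000) → pose (-4.1685, 1.8820, 1.5944)
step 2: θ'=1.0944 (R=-0.5000) → pose (-4.1129, 2.1231, 1.0944)
step 3: θ'=-0.9056 (R=0.7500) → pose (-5.3695, 2.0041, -0.9056)
step 4: θ'=-2.7806 (R=-2.0000) → pose (-6.2367, -1.1014, -2.7806)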